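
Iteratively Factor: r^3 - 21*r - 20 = (r + 1)*(r^2 - r - 20) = (r + 1)*(r + 4)*(r - 5)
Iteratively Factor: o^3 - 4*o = (o)*(o^2 - 4) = o*(o + 2)*(o - 2)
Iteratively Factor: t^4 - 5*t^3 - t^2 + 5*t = (t + 1)*(t^3 - 6*t^2 + 5*t) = (t - 5)*(t + 1)*(t^2 - t) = t*(t - 5)*(t + 1)*(t - 1)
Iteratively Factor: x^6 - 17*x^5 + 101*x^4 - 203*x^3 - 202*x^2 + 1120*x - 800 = (x - 4)*(x^5 - 13*x^4 + 49*x^3 - 7*x^2 - 230*x + 200) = (x - 4)*(x - 1)*(x^4 - 12*x^3 + 37*x^2 + 30*x - 200) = (x - 4)^2*(x - 1)*(x^3 - 8*x^2 + 5*x + 50) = (x - 4)^2*(x - 1)*(x + 2)*(x^2 - 10*x + 25) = (x - 5)*(x - 4)^2*(x - 1)*(x + 2)*(x - 5)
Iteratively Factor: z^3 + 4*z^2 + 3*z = (z + 3)*(z^2 + z) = (z + 1)*(z + 3)*(z)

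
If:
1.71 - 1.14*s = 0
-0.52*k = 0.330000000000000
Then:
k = -0.63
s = 1.50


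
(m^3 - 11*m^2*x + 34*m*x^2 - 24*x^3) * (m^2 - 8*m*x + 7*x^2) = m^5 - 19*m^4*x + 129*m^3*x^2 - 373*m^2*x^3 + 430*m*x^4 - 168*x^5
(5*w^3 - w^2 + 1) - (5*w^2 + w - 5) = 5*w^3 - 6*w^2 - w + 6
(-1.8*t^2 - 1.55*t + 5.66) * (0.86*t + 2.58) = -1.548*t^3 - 5.977*t^2 + 0.8686*t + 14.6028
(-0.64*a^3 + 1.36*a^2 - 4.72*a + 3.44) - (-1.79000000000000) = -0.64*a^3 + 1.36*a^2 - 4.72*a + 5.23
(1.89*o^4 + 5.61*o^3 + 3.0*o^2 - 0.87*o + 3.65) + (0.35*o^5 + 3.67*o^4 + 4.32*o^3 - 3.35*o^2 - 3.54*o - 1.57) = 0.35*o^5 + 5.56*o^4 + 9.93*o^3 - 0.35*o^2 - 4.41*o + 2.08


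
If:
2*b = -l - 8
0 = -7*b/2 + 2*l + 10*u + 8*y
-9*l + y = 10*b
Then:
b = -y/8 - 9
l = y/4 + 10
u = -143*y/160 - 103/20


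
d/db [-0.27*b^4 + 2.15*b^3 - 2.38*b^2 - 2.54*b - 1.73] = -1.08*b^3 + 6.45*b^2 - 4.76*b - 2.54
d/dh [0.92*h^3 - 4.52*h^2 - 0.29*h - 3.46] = 2.76*h^2 - 9.04*h - 0.29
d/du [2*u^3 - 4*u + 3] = 6*u^2 - 4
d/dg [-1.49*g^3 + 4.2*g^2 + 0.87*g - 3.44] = -4.47*g^2 + 8.4*g + 0.87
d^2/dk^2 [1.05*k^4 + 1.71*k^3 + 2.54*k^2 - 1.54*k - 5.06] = 12.6*k^2 + 10.26*k + 5.08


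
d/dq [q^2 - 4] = 2*q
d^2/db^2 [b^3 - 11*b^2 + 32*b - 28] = 6*b - 22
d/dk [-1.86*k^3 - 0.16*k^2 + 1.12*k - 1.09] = -5.58*k^2 - 0.32*k + 1.12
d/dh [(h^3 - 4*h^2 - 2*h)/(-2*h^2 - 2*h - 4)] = (-h^4/2 - h^3 - 2*h^2 + 8*h + 2)/(h^4 + 2*h^3 + 5*h^2 + 4*h + 4)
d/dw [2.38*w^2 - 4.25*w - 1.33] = 4.76*w - 4.25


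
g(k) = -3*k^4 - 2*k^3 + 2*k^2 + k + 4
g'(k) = -12*k^3 - 6*k^2 + 4*k + 1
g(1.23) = -2.33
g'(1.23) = -25.49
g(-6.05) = -3505.18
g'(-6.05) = 2414.53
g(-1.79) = -10.71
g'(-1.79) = 43.44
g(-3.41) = -302.49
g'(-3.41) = 393.41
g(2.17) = -71.37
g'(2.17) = -141.19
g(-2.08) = -27.58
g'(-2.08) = 74.71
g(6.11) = -4552.48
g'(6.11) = -2935.74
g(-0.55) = 4.11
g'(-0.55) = -1.02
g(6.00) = -4238.00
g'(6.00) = -2783.00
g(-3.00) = -170.00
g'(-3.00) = 259.00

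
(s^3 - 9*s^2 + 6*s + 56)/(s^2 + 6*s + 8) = (s^2 - 11*s + 28)/(s + 4)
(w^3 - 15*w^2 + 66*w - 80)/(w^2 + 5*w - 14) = (w^2 - 13*w + 40)/(w + 7)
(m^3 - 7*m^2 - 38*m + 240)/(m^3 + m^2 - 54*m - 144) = (m - 5)/(m + 3)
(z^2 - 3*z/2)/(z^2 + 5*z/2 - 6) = z/(z + 4)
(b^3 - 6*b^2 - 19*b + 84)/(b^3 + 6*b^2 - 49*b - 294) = (b^2 + b - 12)/(b^2 + 13*b + 42)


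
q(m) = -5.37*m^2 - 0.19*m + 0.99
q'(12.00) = -129.07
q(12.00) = -774.57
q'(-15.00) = 160.91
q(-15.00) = -1204.41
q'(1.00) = -10.93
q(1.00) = -4.57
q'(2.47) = -26.72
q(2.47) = -32.24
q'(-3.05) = 32.57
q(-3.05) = -48.38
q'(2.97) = -32.09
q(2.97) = -46.94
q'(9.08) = -97.71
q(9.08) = -443.47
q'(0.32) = -3.63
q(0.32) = 0.38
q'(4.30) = -46.37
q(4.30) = -99.12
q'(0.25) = -2.88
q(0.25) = 0.61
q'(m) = -10.74*m - 0.19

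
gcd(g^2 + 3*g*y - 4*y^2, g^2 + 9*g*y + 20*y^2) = g + 4*y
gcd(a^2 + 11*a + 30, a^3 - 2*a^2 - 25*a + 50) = a + 5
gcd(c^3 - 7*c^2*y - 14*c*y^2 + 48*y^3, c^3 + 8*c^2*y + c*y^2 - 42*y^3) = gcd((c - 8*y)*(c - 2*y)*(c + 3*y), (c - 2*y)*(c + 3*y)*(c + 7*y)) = -c^2 - c*y + 6*y^2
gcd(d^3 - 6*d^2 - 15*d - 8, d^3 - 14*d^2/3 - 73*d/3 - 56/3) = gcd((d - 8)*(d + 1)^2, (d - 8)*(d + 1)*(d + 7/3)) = d^2 - 7*d - 8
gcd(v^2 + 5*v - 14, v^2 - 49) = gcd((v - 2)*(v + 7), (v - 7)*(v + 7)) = v + 7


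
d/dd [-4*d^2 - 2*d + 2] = -8*d - 2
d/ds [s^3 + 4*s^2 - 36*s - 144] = 3*s^2 + 8*s - 36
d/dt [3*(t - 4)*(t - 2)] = 6*t - 18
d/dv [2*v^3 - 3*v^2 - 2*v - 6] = 6*v^2 - 6*v - 2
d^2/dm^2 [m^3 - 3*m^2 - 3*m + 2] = 6*m - 6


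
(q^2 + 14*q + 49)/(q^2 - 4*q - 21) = (q^2 + 14*q + 49)/(q^2 - 4*q - 21)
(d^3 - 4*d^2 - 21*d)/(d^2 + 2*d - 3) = d*(d - 7)/(d - 1)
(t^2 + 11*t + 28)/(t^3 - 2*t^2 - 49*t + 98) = (t + 4)/(t^2 - 9*t + 14)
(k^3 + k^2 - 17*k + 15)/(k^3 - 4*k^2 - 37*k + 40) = (k - 3)/(k - 8)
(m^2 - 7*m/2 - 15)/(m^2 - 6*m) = (m + 5/2)/m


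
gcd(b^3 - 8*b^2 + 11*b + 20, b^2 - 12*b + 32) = b - 4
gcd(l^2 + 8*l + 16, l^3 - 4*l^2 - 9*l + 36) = 1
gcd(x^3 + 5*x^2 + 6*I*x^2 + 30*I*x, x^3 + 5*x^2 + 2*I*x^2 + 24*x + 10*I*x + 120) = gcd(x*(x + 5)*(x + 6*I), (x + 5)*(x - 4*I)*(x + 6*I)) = x^2 + x*(5 + 6*I) + 30*I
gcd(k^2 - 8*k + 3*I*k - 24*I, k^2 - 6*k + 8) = 1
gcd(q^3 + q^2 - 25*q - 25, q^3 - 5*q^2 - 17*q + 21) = 1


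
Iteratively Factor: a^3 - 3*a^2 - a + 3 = (a + 1)*(a^2 - 4*a + 3) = (a - 1)*(a + 1)*(a - 3)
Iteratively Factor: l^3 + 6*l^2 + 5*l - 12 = (l + 3)*(l^2 + 3*l - 4) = (l - 1)*(l + 3)*(l + 4)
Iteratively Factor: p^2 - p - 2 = (p + 1)*(p - 2)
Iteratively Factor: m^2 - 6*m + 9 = (m - 3)*(m - 3)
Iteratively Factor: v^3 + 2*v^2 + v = (v + 1)*(v^2 + v) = v*(v + 1)*(v + 1)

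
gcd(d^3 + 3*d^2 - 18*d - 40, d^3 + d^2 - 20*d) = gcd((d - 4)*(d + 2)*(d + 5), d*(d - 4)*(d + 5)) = d^2 + d - 20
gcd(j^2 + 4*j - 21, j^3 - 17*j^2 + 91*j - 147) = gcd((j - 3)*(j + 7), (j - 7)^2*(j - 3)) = j - 3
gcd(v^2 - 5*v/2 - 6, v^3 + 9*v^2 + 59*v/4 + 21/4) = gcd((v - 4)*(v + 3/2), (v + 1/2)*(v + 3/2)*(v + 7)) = v + 3/2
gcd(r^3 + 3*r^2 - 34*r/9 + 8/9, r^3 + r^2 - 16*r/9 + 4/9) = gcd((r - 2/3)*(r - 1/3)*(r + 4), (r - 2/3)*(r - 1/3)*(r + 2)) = r^2 - r + 2/9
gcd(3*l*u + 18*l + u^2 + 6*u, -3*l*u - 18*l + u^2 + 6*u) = u + 6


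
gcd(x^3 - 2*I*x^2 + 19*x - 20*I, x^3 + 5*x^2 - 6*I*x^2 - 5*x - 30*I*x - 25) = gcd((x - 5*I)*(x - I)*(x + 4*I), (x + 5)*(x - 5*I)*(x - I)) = x^2 - 6*I*x - 5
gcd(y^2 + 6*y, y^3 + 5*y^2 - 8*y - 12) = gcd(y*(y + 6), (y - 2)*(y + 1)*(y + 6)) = y + 6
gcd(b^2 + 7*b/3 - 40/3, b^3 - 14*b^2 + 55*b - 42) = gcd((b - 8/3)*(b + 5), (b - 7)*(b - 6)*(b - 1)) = 1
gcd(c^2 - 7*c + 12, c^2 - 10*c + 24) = c - 4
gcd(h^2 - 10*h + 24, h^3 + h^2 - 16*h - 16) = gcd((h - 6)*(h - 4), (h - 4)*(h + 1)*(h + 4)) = h - 4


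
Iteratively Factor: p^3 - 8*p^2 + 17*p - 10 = (p - 1)*(p^2 - 7*p + 10) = (p - 2)*(p - 1)*(p - 5)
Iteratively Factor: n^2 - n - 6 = (n + 2)*(n - 3)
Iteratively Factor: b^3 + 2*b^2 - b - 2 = (b + 1)*(b^2 + b - 2) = (b + 1)*(b + 2)*(b - 1)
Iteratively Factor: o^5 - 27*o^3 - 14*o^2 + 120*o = (o + 4)*(o^4 - 4*o^3 - 11*o^2 + 30*o) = o*(o + 4)*(o^3 - 4*o^2 - 11*o + 30) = o*(o + 3)*(o + 4)*(o^2 - 7*o + 10) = o*(o - 2)*(o + 3)*(o + 4)*(o - 5)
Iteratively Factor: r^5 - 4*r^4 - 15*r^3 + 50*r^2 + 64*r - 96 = (r + 2)*(r^4 - 6*r^3 - 3*r^2 + 56*r - 48) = (r - 4)*(r + 2)*(r^3 - 2*r^2 - 11*r + 12) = (r - 4)*(r + 2)*(r + 3)*(r^2 - 5*r + 4) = (r - 4)^2*(r + 2)*(r + 3)*(r - 1)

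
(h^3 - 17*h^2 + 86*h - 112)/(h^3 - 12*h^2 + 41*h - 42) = (h - 8)/(h - 3)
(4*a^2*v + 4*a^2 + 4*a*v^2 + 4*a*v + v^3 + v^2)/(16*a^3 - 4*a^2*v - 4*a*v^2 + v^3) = (2*a*v + 2*a + v^2 + v)/(8*a^2 - 6*a*v + v^2)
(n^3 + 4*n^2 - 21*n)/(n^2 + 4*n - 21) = n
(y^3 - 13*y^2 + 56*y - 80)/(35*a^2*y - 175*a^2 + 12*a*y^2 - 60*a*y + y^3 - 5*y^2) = (y^2 - 8*y + 16)/(35*a^2 + 12*a*y + y^2)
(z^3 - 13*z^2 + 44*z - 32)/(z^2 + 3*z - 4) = (z^2 - 12*z + 32)/(z + 4)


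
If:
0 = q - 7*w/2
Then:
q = 7*w/2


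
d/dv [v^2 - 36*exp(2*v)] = 2*v - 72*exp(2*v)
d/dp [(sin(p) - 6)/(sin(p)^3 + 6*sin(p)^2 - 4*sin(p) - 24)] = (-2*sin(p)^3 + 12*sin(p)^2 + 72*sin(p) - 48)*cos(p)/(sin(p)^3 + 6*sin(p)^2 - 4*sin(p) - 24)^2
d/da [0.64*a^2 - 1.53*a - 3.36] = 1.28*a - 1.53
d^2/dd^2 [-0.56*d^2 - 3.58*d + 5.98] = -1.12000000000000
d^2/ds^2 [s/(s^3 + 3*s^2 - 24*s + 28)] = 6*(s^3 + 7*s^2 + 35*s + 56)/(s^7 + 13*s^6 + 3*s^5 - 361*s^4 + 128*s^3 + 3864*s^2 - 8624*s + 5488)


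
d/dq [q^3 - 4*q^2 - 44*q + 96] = 3*q^2 - 8*q - 44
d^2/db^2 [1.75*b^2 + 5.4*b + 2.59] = 3.50000000000000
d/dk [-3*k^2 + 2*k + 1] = 2 - 6*k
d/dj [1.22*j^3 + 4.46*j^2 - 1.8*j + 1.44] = 3.66*j^2 + 8.92*j - 1.8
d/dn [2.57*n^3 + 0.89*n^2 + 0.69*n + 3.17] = 7.71*n^2 + 1.78*n + 0.69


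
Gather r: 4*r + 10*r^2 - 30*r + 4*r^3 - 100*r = 4*r^3 + 10*r^2 - 126*r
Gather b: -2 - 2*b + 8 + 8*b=6*b + 6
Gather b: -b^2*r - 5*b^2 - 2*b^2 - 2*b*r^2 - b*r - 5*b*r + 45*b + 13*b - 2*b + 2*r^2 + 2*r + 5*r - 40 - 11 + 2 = b^2*(-r - 7) + b*(-2*r^2 - 6*r + 56) + 2*r^2 + 7*r - 49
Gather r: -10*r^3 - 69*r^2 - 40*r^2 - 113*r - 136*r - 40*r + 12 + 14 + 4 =-10*r^3 - 109*r^2 - 289*r + 30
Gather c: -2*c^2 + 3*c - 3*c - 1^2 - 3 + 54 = 50 - 2*c^2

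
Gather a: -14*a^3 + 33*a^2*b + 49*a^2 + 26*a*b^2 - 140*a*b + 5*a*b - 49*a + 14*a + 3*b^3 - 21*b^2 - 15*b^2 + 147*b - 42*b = -14*a^3 + a^2*(33*b + 49) + a*(26*b^2 - 135*b - 35) + 3*b^3 - 36*b^2 + 105*b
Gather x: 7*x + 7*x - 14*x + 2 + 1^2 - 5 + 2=0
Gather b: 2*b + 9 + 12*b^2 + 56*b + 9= 12*b^2 + 58*b + 18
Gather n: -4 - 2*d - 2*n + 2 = -2*d - 2*n - 2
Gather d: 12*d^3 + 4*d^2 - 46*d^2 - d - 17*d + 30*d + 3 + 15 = 12*d^3 - 42*d^2 + 12*d + 18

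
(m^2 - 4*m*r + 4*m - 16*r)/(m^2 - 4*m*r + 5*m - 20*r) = (m + 4)/(m + 5)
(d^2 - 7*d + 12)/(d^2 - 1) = (d^2 - 7*d + 12)/(d^2 - 1)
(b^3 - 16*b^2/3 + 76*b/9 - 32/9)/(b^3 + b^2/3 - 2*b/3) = (3*b^2 - 14*b + 16)/(3*b*(b + 1))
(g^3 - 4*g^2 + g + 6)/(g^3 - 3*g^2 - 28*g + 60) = (g^2 - 2*g - 3)/(g^2 - g - 30)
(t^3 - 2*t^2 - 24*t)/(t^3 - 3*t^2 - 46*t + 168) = t*(t + 4)/(t^2 + 3*t - 28)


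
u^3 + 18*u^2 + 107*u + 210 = (u + 5)*(u + 6)*(u + 7)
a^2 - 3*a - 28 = (a - 7)*(a + 4)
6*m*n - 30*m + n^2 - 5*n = (6*m + n)*(n - 5)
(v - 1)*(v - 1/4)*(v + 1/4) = v^3 - v^2 - v/16 + 1/16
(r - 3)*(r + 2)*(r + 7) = r^3 + 6*r^2 - 13*r - 42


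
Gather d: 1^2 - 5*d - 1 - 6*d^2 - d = -6*d^2 - 6*d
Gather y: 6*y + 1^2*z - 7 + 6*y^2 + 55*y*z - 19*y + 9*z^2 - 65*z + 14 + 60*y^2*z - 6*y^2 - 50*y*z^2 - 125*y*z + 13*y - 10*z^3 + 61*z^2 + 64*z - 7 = 60*y^2*z + y*(-50*z^2 - 70*z) - 10*z^3 + 70*z^2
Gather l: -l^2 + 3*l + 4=-l^2 + 3*l + 4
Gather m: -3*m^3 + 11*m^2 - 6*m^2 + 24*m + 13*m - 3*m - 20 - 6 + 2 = -3*m^3 + 5*m^2 + 34*m - 24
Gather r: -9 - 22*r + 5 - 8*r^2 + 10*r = -8*r^2 - 12*r - 4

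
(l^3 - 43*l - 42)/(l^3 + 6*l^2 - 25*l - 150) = (l^2 - 6*l - 7)/(l^2 - 25)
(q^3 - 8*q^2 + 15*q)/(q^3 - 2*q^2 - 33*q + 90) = q/(q + 6)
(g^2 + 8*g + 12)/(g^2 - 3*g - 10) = (g + 6)/(g - 5)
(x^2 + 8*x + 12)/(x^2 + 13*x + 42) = (x + 2)/(x + 7)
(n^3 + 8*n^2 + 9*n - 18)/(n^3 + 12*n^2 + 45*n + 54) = (n - 1)/(n + 3)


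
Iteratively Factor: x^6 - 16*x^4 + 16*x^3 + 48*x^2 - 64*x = (x + 2)*(x^5 - 2*x^4 - 12*x^3 + 40*x^2 - 32*x) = (x - 2)*(x + 2)*(x^4 - 12*x^2 + 16*x) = (x - 2)^2*(x + 2)*(x^3 + 2*x^2 - 8*x) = (x - 2)^2*(x + 2)*(x + 4)*(x^2 - 2*x) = (x - 2)^3*(x + 2)*(x + 4)*(x)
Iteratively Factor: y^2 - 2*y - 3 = (y + 1)*(y - 3)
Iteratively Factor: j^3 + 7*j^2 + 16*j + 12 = (j + 2)*(j^2 + 5*j + 6) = (j + 2)*(j + 3)*(j + 2)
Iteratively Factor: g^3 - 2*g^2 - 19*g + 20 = (g - 5)*(g^2 + 3*g - 4) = (g - 5)*(g + 4)*(g - 1)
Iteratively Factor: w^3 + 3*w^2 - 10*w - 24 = (w - 3)*(w^2 + 6*w + 8) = (w - 3)*(w + 4)*(w + 2)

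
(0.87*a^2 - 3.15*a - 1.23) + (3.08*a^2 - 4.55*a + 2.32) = 3.95*a^2 - 7.7*a + 1.09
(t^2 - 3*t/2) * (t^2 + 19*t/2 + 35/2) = t^4 + 8*t^3 + 13*t^2/4 - 105*t/4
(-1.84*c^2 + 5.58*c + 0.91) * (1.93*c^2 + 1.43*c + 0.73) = -3.5512*c^4 + 8.1382*c^3 + 8.3925*c^2 + 5.3747*c + 0.6643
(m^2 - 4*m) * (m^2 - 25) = m^4 - 4*m^3 - 25*m^2 + 100*m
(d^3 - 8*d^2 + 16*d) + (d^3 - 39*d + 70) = 2*d^3 - 8*d^2 - 23*d + 70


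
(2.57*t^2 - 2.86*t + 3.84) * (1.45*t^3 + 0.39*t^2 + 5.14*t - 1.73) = 3.7265*t^5 - 3.1447*t^4 + 17.6624*t^3 - 17.6489*t^2 + 24.6854*t - 6.6432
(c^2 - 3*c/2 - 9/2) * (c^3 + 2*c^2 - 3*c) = c^5 + c^4/2 - 21*c^3/2 - 9*c^2/2 + 27*c/2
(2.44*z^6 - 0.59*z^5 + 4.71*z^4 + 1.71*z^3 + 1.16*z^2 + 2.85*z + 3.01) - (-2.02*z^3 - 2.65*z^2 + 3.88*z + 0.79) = 2.44*z^6 - 0.59*z^5 + 4.71*z^4 + 3.73*z^3 + 3.81*z^2 - 1.03*z + 2.22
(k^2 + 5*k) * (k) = k^3 + 5*k^2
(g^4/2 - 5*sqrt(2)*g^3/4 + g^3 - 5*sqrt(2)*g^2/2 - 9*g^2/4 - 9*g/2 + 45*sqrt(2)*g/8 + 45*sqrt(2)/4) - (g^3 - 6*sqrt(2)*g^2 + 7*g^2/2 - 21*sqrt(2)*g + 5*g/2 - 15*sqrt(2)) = g^4/2 - 5*sqrt(2)*g^3/4 - 23*g^2/4 + 7*sqrt(2)*g^2/2 - 7*g + 213*sqrt(2)*g/8 + 105*sqrt(2)/4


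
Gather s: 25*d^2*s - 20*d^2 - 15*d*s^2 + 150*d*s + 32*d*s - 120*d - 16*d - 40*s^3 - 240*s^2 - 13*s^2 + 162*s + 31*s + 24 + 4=-20*d^2 - 136*d - 40*s^3 + s^2*(-15*d - 253) + s*(25*d^2 + 182*d + 193) + 28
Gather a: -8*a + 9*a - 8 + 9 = a + 1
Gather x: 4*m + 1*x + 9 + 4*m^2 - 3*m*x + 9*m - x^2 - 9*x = 4*m^2 + 13*m - x^2 + x*(-3*m - 8) + 9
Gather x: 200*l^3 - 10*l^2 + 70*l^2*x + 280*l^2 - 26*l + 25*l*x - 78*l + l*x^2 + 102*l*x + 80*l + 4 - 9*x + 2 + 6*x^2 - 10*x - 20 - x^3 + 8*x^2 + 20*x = 200*l^3 + 270*l^2 - 24*l - x^3 + x^2*(l + 14) + x*(70*l^2 + 127*l + 1) - 14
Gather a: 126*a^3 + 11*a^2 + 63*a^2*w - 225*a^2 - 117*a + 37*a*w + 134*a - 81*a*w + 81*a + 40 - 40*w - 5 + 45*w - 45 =126*a^3 + a^2*(63*w - 214) + a*(98 - 44*w) + 5*w - 10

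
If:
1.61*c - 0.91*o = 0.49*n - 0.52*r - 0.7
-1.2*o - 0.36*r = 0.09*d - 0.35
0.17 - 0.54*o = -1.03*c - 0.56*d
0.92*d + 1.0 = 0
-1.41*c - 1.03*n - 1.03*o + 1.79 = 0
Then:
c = 1.23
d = -1.09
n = -1.48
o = 1.53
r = -3.86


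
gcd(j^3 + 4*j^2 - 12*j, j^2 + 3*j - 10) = j - 2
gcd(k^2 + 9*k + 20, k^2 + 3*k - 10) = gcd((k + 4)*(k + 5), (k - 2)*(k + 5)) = k + 5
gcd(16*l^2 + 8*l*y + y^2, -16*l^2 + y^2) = 4*l + y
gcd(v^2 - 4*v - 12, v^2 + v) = 1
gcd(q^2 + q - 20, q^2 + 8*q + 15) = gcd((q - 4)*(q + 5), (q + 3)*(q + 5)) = q + 5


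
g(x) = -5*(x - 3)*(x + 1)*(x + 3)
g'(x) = -5*(x - 3)*(x + 1) - 5*(x - 3)*(x + 3) - 5*(x + 1)*(x + 3)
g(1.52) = 84.29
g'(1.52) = -4.86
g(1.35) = 84.34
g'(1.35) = 4.16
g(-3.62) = 53.77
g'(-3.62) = -115.37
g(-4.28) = 152.82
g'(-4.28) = -186.98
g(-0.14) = 38.62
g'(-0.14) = 46.11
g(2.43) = 53.08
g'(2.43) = -67.87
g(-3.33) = 24.34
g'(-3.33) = -88.03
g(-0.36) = 28.39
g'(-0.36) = 46.66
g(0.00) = 45.00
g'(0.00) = 45.00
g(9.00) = -3600.00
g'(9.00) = -1260.00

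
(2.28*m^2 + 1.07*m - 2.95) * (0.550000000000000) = 1.254*m^2 + 0.5885*m - 1.6225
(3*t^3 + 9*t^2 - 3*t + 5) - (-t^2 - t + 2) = 3*t^3 + 10*t^2 - 2*t + 3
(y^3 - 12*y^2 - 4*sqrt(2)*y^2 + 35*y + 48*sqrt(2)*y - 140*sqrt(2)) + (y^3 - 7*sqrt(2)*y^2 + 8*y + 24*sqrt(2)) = 2*y^3 - 11*sqrt(2)*y^2 - 12*y^2 + 43*y + 48*sqrt(2)*y - 116*sqrt(2)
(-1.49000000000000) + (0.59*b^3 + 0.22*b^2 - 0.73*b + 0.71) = 0.59*b^3 + 0.22*b^2 - 0.73*b - 0.78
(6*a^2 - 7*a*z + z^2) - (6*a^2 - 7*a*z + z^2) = 0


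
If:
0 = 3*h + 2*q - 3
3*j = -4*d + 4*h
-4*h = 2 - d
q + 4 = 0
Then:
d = 50/3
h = 11/3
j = -52/3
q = -4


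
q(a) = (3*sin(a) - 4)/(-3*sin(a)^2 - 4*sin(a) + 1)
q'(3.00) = 113.63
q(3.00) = -9.52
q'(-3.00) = 4.12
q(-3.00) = -2.94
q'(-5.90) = -22.96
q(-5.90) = 3.15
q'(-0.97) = 1.43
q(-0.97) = -2.87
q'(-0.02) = -10.75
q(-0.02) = -3.76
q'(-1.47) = 0.49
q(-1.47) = -3.47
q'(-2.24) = -1.34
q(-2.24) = -2.77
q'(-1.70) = -0.62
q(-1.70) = -3.46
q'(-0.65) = 0.71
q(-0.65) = -2.50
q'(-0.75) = 1.01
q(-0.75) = -2.59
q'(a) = (6*sin(a)*cos(a) + 4*cos(a))*(3*sin(a) - 4)/(-3*sin(a)^2 - 4*sin(a) + 1)^2 + 3*cos(a)/(-3*sin(a)^2 - 4*sin(a) + 1) = (9*sin(a)^2 - 24*sin(a) - 13)*cos(a)/(3*sin(a)^2 + 4*sin(a) - 1)^2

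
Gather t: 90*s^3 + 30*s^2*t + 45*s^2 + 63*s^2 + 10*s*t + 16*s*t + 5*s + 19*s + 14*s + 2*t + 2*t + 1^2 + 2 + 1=90*s^3 + 108*s^2 + 38*s + t*(30*s^2 + 26*s + 4) + 4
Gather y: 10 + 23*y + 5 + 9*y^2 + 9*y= 9*y^2 + 32*y + 15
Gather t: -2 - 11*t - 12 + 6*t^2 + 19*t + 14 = 6*t^2 + 8*t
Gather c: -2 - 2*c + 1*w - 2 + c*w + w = c*(w - 2) + 2*w - 4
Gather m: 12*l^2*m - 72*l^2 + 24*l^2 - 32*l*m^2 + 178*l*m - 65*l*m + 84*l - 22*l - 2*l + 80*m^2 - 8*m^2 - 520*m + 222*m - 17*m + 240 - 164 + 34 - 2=-48*l^2 + 60*l + m^2*(72 - 32*l) + m*(12*l^2 + 113*l - 315) + 108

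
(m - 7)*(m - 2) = m^2 - 9*m + 14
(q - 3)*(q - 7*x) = q^2 - 7*q*x - 3*q + 21*x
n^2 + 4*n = n*(n + 4)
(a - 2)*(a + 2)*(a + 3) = a^3 + 3*a^2 - 4*a - 12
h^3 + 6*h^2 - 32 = (h - 2)*(h + 4)^2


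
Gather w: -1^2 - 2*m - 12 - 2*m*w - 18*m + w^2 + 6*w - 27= -20*m + w^2 + w*(6 - 2*m) - 40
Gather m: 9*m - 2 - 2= 9*m - 4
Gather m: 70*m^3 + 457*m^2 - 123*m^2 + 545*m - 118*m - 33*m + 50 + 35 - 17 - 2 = 70*m^3 + 334*m^2 + 394*m + 66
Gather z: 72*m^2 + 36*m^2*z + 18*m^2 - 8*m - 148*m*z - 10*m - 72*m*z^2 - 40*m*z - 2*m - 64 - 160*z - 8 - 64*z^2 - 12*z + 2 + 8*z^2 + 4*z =90*m^2 - 20*m + z^2*(-72*m - 56) + z*(36*m^2 - 188*m - 168) - 70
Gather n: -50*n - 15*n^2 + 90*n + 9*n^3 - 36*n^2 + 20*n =9*n^3 - 51*n^2 + 60*n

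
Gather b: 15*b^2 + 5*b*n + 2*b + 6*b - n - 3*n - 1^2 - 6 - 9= 15*b^2 + b*(5*n + 8) - 4*n - 16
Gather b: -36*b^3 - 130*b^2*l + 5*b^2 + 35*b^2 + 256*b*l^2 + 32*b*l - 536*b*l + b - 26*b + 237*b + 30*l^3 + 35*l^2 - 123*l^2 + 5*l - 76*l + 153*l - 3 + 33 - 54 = -36*b^3 + b^2*(40 - 130*l) + b*(256*l^2 - 504*l + 212) + 30*l^3 - 88*l^2 + 82*l - 24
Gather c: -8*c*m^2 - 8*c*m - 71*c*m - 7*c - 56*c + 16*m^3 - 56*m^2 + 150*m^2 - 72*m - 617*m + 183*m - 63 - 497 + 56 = c*(-8*m^2 - 79*m - 63) + 16*m^3 + 94*m^2 - 506*m - 504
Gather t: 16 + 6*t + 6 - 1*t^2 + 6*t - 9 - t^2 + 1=-2*t^2 + 12*t + 14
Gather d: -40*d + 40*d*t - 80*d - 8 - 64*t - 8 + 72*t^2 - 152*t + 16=d*(40*t - 120) + 72*t^2 - 216*t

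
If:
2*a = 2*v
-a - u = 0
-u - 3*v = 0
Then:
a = 0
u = 0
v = 0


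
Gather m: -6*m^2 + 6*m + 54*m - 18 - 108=-6*m^2 + 60*m - 126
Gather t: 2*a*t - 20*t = t*(2*a - 20)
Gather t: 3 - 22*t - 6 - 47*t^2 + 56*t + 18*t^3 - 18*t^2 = 18*t^3 - 65*t^2 + 34*t - 3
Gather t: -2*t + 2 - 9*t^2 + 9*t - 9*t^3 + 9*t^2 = -9*t^3 + 7*t + 2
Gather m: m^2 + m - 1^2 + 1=m^2 + m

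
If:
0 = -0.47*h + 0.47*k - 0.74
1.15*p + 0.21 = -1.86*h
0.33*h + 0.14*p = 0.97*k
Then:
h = -1.79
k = -0.22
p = 2.72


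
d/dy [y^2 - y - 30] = 2*y - 1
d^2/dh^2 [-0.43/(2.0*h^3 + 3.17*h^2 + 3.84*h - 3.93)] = ((5.16*h + 2.7262)*(2.0*h^3 + 3.17*h^2 + 3.84*h - 3.93) - 0.43*(6.0*h^2 + 6.34*h + 3.84)*(12.0*h^2 + 12.68*h + 7.68))/(2.0*h^3 + 3.17*h^2 + 3.84*h - 3.93)^3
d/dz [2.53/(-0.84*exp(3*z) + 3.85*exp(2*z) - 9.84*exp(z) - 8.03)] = (6.3756*exp(2*z) - 19.481*exp(z) + 24.8952)*exp(z)/(0.84*exp(3*z) - 3.85*exp(2*z) + 9.84*exp(z) + 8.03)^2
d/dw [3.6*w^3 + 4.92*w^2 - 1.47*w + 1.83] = 10.8*w^2 + 9.84*w - 1.47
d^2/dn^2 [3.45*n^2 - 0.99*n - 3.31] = 6.90000000000000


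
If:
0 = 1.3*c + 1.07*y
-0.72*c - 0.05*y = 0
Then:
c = 0.00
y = 0.00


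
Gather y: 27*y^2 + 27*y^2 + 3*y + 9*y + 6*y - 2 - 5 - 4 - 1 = 54*y^2 + 18*y - 12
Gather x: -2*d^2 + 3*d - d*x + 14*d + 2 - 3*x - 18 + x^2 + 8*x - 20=-2*d^2 + 17*d + x^2 + x*(5 - d) - 36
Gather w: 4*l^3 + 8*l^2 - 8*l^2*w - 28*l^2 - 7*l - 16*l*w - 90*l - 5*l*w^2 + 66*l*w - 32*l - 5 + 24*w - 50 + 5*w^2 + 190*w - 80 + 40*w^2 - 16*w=4*l^3 - 20*l^2 - 129*l + w^2*(45 - 5*l) + w*(-8*l^2 + 50*l + 198) - 135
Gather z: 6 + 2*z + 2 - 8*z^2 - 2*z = 8 - 8*z^2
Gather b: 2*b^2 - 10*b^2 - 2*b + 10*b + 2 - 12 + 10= -8*b^2 + 8*b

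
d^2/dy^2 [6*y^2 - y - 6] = 12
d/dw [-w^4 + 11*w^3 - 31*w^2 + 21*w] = -4*w^3 + 33*w^2 - 62*w + 21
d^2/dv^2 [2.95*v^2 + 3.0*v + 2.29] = 5.90000000000000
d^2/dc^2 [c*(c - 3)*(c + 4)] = 6*c + 2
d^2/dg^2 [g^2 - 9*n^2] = 2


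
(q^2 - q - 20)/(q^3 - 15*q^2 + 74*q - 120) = (q + 4)/(q^2 - 10*q + 24)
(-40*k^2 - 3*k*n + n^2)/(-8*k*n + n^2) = (5*k + n)/n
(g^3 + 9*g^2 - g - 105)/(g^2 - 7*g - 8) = (-g^3 - 9*g^2 + g + 105)/(-g^2 + 7*g + 8)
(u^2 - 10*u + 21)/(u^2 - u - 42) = (u - 3)/(u + 6)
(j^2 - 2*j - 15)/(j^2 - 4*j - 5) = (j + 3)/(j + 1)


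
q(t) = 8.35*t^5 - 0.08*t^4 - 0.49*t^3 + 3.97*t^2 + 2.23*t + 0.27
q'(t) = 41.75*t^4 - 0.32*t^3 - 1.47*t^2 + 7.94*t + 2.23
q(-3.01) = -2026.77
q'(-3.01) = 3400.80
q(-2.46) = -729.08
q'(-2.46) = 1507.53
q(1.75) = 150.00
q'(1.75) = 401.48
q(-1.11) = -10.84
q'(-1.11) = 55.42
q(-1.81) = -150.92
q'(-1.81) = 433.04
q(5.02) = 26618.53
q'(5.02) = 26478.32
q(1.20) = 28.43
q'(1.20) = 95.66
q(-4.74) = -19888.51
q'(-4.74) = 21040.76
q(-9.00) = -492925.05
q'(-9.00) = 273966.73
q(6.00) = 64876.65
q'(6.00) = 54035.83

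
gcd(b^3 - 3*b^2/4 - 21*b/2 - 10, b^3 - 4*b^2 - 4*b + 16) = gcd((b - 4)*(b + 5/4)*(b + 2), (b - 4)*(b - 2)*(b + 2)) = b^2 - 2*b - 8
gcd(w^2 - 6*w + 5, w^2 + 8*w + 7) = 1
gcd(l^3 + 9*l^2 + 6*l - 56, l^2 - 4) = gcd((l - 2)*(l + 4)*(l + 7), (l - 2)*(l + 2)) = l - 2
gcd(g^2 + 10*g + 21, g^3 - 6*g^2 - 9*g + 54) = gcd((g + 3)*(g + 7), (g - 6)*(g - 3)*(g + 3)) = g + 3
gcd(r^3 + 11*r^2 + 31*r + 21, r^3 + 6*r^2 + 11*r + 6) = r^2 + 4*r + 3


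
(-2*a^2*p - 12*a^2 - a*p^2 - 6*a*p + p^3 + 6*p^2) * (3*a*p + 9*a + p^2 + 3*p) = -6*a^3*p^2 - 54*a^3*p - 108*a^3 - 5*a^2*p^3 - 45*a^2*p^2 - 90*a^2*p + 2*a*p^4 + 18*a*p^3 + 36*a*p^2 + p^5 + 9*p^4 + 18*p^3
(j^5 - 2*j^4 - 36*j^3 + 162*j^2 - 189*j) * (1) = j^5 - 2*j^4 - 36*j^3 + 162*j^2 - 189*j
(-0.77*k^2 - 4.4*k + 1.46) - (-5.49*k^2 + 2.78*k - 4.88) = 4.72*k^2 - 7.18*k + 6.34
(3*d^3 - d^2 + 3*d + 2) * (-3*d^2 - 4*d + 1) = -9*d^5 - 9*d^4 - 2*d^3 - 19*d^2 - 5*d + 2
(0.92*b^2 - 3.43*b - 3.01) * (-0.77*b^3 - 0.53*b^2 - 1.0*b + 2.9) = -0.7084*b^5 + 2.1535*b^4 + 3.2156*b^3 + 7.6933*b^2 - 6.937*b - 8.729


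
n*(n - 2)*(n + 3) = n^3 + n^2 - 6*n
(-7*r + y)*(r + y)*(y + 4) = -7*r^2*y - 28*r^2 - 6*r*y^2 - 24*r*y + y^3 + 4*y^2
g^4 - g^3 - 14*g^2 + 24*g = g*(g - 3)*(g - 2)*(g + 4)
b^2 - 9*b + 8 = (b - 8)*(b - 1)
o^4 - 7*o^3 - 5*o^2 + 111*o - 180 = (o - 5)*(o - 3)^2*(o + 4)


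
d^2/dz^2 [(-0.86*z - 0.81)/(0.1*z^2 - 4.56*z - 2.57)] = ((0.2*z - 4.56)*(0.4*z - 9.12)*(0.86*z + 0.81) + (0.516*z - 7.6812)*(-0.1*z^2 + 4.56*z + 2.57))/(-0.1*z^2 + 4.56*z + 2.57)^3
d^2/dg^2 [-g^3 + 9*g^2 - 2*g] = 18 - 6*g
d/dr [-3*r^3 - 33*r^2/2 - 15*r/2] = -9*r^2 - 33*r - 15/2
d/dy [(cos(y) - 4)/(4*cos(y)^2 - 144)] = (cos(y)^2 - 8*cos(y) + 36)*sin(y)/(4*(cos(y)^2 - 36)^2)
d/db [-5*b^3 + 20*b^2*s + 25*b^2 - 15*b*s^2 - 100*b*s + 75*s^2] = -15*b^2 + 40*b*s + 50*b - 15*s^2 - 100*s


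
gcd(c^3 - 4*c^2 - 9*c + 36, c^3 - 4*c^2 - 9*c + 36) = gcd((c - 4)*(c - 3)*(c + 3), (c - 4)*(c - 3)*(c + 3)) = c^3 - 4*c^2 - 9*c + 36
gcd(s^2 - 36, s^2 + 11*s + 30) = s + 6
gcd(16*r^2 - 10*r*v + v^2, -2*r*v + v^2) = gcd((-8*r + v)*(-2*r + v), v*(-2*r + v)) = 2*r - v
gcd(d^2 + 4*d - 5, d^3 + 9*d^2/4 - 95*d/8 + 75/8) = d + 5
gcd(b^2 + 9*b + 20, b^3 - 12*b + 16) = b + 4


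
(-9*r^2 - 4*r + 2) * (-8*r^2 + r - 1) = 72*r^4 + 23*r^3 - 11*r^2 + 6*r - 2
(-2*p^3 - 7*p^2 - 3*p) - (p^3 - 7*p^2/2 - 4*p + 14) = -3*p^3 - 7*p^2/2 + p - 14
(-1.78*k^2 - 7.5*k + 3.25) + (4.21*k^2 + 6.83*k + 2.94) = 2.43*k^2 - 0.67*k + 6.19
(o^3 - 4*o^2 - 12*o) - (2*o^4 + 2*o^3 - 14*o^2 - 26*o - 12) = -2*o^4 - o^3 + 10*o^2 + 14*o + 12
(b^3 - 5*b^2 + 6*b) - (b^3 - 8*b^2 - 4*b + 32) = 3*b^2 + 10*b - 32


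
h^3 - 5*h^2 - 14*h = h*(h - 7)*(h + 2)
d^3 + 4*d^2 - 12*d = d*(d - 2)*(d + 6)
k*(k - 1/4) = k^2 - k/4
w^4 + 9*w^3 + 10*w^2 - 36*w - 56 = (w - 2)*(w + 2)^2*(w + 7)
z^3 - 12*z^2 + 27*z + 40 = (z - 8)*(z - 5)*(z + 1)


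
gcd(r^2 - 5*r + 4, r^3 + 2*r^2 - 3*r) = r - 1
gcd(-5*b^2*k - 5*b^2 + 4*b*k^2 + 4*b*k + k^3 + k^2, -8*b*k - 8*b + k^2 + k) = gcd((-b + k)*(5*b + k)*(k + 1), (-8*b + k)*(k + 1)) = k + 1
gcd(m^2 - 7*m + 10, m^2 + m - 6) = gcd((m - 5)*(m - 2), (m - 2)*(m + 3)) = m - 2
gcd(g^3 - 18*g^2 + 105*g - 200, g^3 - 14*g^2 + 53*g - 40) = g^2 - 13*g + 40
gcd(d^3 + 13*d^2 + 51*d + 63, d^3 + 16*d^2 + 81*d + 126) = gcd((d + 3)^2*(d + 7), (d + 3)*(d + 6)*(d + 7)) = d^2 + 10*d + 21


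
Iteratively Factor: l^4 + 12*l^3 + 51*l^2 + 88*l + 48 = (l + 3)*(l^3 + 9*l^2 + 24*l + 16) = (l + 3)*(l + 4)*(l^2 + 5*l + 4) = (l + 1)*(l + 3)*(l + 4)*(l + 4)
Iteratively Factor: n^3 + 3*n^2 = (n + 3)*(n^2) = n*(n + 3)*(n)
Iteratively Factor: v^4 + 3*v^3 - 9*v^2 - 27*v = (v)*(v^3 + 3*v^2 - 9*v - 27) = v*(v - 3)*(v^2 + 6*v + 9) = v*(v - 3)*(v + 3)*(v + 3)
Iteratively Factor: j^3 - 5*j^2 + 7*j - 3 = (j - 1)*(j^2 - 4*j + 3) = (j - 3)*(j - 1)*(j - 1)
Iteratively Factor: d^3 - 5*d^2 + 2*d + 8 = (d - 4)*(d^2 - d - 2) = (d - 4)*(d - 2)*(d + 1)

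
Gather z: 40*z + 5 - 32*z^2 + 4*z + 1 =-32*z^2 + 44*z + 6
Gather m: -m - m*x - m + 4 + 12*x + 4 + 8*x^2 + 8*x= m*(-x - 2) + 8*x^2 + 20*x + 8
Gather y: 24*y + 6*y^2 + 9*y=6*y^2 + 33*y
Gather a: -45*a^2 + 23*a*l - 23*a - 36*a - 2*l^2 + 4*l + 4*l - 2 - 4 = -45*a^2 + a*(23*l - 59) - 2*l^2 + 8*l - 6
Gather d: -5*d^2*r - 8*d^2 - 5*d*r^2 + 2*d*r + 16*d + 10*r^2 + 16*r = d^2*(-5*r - 8) + d*(-5*r^2 + 2*r + 16) + 10*r^2 + 16*r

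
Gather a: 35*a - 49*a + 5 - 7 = -14*a - 2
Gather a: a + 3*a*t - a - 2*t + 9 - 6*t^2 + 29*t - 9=3*a*t - 6*t^2 + 27*t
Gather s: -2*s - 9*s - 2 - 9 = -11*s - 11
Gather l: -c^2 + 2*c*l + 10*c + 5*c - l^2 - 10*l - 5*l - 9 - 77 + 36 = -c^2 + 15*c - l^2 + l*(2*c - 15) - 50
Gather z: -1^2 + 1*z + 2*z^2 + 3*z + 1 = 2*z^2 + 4*z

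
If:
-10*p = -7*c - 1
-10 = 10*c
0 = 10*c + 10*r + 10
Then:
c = -1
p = -3/5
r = 0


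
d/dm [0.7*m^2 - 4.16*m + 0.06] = 1.4*m - 4.16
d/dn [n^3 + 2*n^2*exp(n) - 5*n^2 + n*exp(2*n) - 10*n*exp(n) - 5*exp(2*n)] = 2*n^2*exp(n) + 3*n^2 + 2*n*exp(2*n) - 6*n*exp(n) - 10*n - 9*exp(2*n) - 10*exp(n)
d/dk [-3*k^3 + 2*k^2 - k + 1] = -9*k^2 + 4*k - 1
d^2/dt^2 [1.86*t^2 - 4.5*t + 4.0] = 3.72000000000000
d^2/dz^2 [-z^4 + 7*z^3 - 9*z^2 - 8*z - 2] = -12*z^2 + 42*z - 18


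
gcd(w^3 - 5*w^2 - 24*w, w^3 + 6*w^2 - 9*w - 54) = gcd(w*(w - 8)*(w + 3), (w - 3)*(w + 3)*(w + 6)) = w + 3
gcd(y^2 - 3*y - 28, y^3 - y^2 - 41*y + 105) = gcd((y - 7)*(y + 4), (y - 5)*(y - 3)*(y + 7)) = 1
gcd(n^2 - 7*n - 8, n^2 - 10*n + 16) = n - 8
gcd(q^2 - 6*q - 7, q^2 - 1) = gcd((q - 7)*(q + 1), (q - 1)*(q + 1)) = q + 1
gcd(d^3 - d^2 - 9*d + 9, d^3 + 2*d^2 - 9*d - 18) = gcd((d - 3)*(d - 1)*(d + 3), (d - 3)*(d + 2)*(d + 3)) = d^2 - 9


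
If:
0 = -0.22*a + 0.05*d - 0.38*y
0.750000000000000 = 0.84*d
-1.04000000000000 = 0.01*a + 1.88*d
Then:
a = -271.86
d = 0.89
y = 157.51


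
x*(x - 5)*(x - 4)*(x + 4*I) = x^4 - 9*x^3 + 4*I*x^3 + 20*x^2 - 36*I*x^2 + 80*I*x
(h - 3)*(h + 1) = h^2 - 2*h - 3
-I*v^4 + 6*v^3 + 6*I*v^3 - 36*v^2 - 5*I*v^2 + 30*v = v*(v - 5)*(v + 6*I)*(-I*v + I)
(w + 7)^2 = w^2 + 14*w + 49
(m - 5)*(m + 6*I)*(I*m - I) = I*m^3 - 6*m^2 - 6*I*m^2 + 36*m + 5*I*m - 30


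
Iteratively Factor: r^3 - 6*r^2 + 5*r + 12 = (r + 1)*(r^2 - 7*r + 12) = (r - 3)*(r + 1)*(r - 4)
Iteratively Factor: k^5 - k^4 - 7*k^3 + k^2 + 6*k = (k + 1)*(k^4 - 2*k^3 - 5*k^2 + 6*k) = k*(k + 1)*(k^3 - 2*k^2 - 5*k + 6) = k*(k + 1)*(k + 2)*(k^2 - 4*k + 3) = k*(k - 1)*(k + 1)*(k + 2)*(k - 3)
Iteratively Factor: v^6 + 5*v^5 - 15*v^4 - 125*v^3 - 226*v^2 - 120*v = (v + 3)*(v^5 + 2*v^4 - 21*v^3 - 62*v^2 - 40*v) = (v + 1)*(v + 3)*(v^4 + v^3 - 22*v^2 - 40*v) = (v + 1)*(v + 2)*(v + 3)*(v^3 - v^2 - 20*v) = (v + 1)*(v + 2)*(v + 3)*(v + 4)*(v^2 - 5*v) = v*(v + 1)*(v + 2)*(v + 3)*(v + 4)*(v - 5)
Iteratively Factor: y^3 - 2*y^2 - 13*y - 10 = (y + 1)*(y^2 - 3*y - 10) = (y - 5)*(y + 1)*(y + 2)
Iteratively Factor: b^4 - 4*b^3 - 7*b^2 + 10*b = (b)*(b^3 - 4*b^2 - 7*b + 10) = b*(b - 1)*(b^2 - 3*b - 10) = b*(b - 5)*(b - 1)*(b + 2)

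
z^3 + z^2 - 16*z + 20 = (z - 2)^2*(z + 5)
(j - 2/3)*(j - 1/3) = j^2 - j + 2/9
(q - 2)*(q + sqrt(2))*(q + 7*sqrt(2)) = q^3 - 2*q^2 + 8*sqrt(2)*q^2 - 16*sqrt(2)*q + 14*q - 28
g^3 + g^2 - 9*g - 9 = (g - 3)*(g + 1)*(g + 3)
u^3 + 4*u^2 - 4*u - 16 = (u - 2)*(u + 2)*(u + 4)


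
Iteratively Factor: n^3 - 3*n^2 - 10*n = (n - 5)*(n^2 + 2*n) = (n - 5)*(n + 2)*(n)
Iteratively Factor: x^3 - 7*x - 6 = (x - 3)*(x^2 + 3*x + 2) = (x - 3)*(x + 2)*(x + 1)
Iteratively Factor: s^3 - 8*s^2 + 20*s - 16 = (s - 2)*(s^2 - 6*s + 8) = (s - 4)*(s - 2)*(s - 2)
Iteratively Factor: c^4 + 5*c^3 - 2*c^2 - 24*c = (c + 3)*(c^3 + 2*c^2 - 8*c) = c*(c + 3)*(c^2 + 2*c - 8) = c*(c + 3)*(c + 4)*(c - 2)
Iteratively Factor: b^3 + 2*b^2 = (b + 2)*(b^2) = b*(b + 2)*(b)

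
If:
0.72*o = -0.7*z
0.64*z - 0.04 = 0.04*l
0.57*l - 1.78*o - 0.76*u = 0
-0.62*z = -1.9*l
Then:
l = 0.02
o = -0.06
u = 0.16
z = 0.06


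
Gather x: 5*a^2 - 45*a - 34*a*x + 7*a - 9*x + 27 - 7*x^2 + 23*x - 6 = 5*a^2 - 38*a - 7*x^2 + x*(14 - 34*a) + 21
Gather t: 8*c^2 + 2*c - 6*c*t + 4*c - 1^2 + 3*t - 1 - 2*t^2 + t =8*c^2 + 6*c - 2*t^2 + t*(4 - 6*c) - 2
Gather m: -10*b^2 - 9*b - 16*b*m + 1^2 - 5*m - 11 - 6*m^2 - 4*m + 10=-10*b^2 - 9*b - 6*m^2 + m*(-16*b - 9)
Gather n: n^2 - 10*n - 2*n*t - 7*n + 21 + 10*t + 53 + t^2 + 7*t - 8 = n^2 + n*(-2*t - 17) + t^2 + 17*t + 66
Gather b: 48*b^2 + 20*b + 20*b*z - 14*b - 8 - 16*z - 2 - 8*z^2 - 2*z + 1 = 48*b^2 + b*(20*z + 6) - 8*z^2 - 18*z - 9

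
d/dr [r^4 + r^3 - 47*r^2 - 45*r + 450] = 4*r^3 + 3*r^2 - 94*r - 45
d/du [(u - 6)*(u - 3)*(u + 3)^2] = 4*u^3 - 9*u^2 - 54*u + 27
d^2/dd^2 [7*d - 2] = 0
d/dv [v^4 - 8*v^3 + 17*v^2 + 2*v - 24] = 4*v^3 - 24*v^2 + 34*v + 2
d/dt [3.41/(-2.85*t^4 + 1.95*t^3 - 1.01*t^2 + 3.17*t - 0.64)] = (38.874*t^3 - 19.9485*t^2 + 6.8882*t - 10.8097)/(2.85*t^4 - 1.95*t^3 + 1.01*t^2 - 3.17*t + 0.64)^2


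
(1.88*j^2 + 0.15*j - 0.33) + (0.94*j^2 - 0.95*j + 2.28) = 2.82*j^2 - 0.8*j + 1.95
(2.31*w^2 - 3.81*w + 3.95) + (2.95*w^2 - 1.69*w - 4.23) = 5.26*w^2 - 5.5*w - 0.28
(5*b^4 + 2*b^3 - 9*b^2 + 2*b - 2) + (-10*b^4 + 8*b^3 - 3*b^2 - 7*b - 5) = -5*b^4 + 10*b^3 - 12*b^2 - 5*b - 7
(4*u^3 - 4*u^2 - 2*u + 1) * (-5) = -20*u^3 + 20*u^2 + 10*u - 5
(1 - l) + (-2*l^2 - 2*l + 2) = -2*l^2 - 3*l + 3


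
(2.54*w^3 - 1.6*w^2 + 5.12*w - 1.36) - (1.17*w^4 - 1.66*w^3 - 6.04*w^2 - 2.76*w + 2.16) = -1.17*w^4 + 4.2*w^3 + 4.44*w^2 + 7.88*w - 3.52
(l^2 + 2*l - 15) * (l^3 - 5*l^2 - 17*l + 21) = l^5 - 3*l^4 - 42*l^3 + 62*l^2 + 297*l - 315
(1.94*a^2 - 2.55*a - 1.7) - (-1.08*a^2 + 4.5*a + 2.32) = 3.02*a^2 - 7.05*a - 4.02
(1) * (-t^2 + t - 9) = -t^2 + t - 9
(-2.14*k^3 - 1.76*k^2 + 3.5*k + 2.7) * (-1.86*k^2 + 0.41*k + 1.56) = 3.9804*k^5 + 2.3962*k^4 - 10.57*k^3 - 6.3326*k^2 + 6.567*k + 4.212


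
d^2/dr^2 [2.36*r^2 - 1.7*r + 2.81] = 4.72000000000000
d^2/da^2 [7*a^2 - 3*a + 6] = 14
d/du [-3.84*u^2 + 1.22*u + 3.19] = 1.22 - 7.68*u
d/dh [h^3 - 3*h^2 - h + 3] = 3*h^2 - 6*h - 1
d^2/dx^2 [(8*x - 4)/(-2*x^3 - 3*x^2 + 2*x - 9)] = 8*(-24*x^5 - 12*x^4 + 22*x^3 + 231*x^2 + 90*x - 59)/(8*x^9 + 36*x^8 + 30*x^7 + 63*x^6 + 294*x^5 + 63*x^4 + 154*x^3 + 837*x^2 - 486*x + 729)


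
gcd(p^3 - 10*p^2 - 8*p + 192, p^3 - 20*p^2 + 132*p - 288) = p^2 - 14*p + 48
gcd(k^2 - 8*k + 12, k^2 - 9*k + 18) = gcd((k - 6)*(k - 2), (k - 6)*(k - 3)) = k - 6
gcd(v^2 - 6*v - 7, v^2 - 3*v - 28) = v - 7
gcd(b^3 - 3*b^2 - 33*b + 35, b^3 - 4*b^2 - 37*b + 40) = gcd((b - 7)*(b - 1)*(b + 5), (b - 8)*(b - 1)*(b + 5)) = b^2 + 4*b - 5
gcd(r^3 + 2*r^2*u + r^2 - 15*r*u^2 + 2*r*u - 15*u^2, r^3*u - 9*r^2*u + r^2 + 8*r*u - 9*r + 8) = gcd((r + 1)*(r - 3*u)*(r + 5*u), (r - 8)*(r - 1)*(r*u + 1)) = 1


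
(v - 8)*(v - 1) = v^2 - 9*v + 8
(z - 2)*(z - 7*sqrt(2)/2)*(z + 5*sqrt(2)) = z^3 - 2*z^2 + 3*sqrt(2)*z^2/2 - 35*z - 3*sqrt(2)*z + 70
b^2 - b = b*(b - 1)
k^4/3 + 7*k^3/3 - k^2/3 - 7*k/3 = k*(k/3 + 1/3)*(k - 1)*(k + 7)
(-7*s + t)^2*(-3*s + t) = -147*s^3 + 91*s^2*t - 17*s*t^2 + t^3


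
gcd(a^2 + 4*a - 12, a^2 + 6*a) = a + 6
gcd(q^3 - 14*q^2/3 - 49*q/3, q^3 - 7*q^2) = q^2 - 7*q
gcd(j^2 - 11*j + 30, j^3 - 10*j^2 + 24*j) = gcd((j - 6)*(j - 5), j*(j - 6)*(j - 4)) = j - 6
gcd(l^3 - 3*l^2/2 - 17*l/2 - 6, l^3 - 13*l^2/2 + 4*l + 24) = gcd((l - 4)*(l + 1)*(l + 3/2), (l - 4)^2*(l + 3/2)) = l^2 - 5*l/2 - 6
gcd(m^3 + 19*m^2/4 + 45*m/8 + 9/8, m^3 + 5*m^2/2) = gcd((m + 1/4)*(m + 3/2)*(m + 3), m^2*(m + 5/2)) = 1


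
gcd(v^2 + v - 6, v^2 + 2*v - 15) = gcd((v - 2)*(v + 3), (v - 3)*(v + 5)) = 1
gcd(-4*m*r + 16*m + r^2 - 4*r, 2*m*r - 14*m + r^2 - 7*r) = 1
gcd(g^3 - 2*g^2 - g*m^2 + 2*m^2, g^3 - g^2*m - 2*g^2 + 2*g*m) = g^2 - g*m - 2*g + 2*m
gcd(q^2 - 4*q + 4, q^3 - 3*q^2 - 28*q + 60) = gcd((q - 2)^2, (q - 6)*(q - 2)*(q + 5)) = q - 2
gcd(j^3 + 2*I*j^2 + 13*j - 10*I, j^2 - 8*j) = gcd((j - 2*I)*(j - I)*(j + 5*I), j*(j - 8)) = 1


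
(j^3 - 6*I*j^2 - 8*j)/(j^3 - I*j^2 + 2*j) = (j - 4*I)/(j + I)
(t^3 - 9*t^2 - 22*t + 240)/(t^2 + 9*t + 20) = (t^2 - 14*t + 48)/(t + 4)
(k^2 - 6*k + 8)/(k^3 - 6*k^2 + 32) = (k - 2)/(k^2 - 2*k - 8)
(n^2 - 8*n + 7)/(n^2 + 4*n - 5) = (n - 7)/(n + 5)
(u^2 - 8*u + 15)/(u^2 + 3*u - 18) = (u - 5)/(u + 6)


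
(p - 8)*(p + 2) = p^2 - 6*p - 16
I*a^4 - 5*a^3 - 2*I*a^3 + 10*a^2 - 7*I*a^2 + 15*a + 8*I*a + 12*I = (a - 3)*(a + I)*(a + 4*I)*(I*a + I)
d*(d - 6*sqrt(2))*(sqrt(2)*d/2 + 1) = sqrt(2)*d^3/2 - 5*d^2 - 6*sqrt(2)*d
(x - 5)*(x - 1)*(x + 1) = x^3 - 5*x^2 - x + 5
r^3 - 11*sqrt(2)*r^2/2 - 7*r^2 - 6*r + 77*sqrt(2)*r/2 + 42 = (r - 7)*(r - 6*sqrt(2))*(r + sqrt(2)/2)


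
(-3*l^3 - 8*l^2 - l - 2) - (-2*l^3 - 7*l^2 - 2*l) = -l^3 - l^2 + l - 2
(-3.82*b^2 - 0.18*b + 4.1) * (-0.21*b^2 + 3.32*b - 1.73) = 0.8022*b^4 - 12.6446*b^3 + 5.15*b^2 + 13.9234*b - 7.093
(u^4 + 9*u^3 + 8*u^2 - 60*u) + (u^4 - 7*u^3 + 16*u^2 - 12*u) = 2*u^4 + 2*u^3 + 24*u^2 - 72*u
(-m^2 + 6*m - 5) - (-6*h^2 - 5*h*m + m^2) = 6*h^2 + 5*h*m - 2*m^2 + 6*m - 5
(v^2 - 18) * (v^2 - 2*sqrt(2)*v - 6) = v^4 - 2*sqrt(2)*v^3 - 24*v^2 + 36*sqrt(2)*v + 108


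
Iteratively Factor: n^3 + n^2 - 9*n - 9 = (n + 1)*(n^2 - 9) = (n + 1)*(n + 3)*(n - 3)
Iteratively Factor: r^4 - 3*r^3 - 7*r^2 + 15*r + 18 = (r + 2)*(r^3 - 5*r^2 + 3*r + 9) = (r + 1)*(r + 2)*(r^2 - 6*r + 9) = (r - 3)*(r + 1)*(r + 2)*(r - 3)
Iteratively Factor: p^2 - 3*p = (p)*(p - 3)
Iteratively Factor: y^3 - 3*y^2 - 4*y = (y + 1)*(y^2 - 4*y) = y*(y + 1)*(y - 4)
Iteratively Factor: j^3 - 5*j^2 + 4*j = (j - 4)*(j^2 - j) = j*(j - 4)*(j - 1)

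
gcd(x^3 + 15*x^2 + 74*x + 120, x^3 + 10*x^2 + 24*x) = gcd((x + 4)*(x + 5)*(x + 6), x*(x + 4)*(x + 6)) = x^2 + 10*x + 24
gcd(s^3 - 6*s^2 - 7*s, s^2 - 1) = s + 1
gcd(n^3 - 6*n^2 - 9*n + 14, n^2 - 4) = n + 2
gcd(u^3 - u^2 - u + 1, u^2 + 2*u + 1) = u + 1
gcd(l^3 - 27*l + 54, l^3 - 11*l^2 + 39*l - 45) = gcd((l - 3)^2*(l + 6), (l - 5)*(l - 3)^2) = l^2 - 6*l + 9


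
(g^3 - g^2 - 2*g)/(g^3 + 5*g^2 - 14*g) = (g + 1)/(g + 7)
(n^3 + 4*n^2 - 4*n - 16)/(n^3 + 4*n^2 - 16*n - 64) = (n^2 - 4)/(n^2 - 16)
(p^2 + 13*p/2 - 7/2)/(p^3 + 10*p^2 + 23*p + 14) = (p - 1/2)/(p^2 + 3*p + 2)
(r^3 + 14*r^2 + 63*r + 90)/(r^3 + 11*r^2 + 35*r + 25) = (r^2 + 9*r + 18)/(r^2 + 6*r + 5)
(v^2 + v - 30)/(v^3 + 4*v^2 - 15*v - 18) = (v - 5)/(v^2 - 2*v - 3)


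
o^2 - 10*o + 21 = (o - 7)*(o - 3)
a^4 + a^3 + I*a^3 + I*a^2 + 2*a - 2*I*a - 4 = (a + 2)*(a + 2*I)*(-I*a + I)*(I*a + 1)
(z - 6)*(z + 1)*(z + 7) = z^3 + 2*z^2 - 41*z - 42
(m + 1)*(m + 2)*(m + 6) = m^3 + 9*m^2 + 20*m + 12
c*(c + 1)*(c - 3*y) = c^3 - 3*c^2*y + c^2 - 3*c*y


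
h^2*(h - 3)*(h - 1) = h^4 - 4*h^3 + 3*h^2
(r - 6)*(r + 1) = r^2 - 5*r - 6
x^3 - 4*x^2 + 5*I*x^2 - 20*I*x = x*(x - 4)*(x + 5*I)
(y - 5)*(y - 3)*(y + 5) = y^3 - 3*y^2 - 25*y + 75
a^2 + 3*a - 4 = (a - 1)*(a + 4)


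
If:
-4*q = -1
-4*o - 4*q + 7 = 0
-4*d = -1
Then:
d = 1/4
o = 3/2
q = 1/4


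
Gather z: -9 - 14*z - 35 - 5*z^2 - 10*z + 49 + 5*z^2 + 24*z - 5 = 0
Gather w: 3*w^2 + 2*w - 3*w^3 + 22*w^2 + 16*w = -3*w^3 + 25*w^2 + 18*w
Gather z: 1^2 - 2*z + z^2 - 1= z^2 - 2*z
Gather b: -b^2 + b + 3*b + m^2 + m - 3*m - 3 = -b^2 + 4*b + m^2 - 2*m - 3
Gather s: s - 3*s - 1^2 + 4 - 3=-2*s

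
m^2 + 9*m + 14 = (m + 2)*(m + 7)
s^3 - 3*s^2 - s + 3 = (s - 3)*(s - 1)*(s + 1)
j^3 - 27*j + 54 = (j - 3)^2*(j + 6)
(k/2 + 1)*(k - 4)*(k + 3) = k^3/2 + k^2/2 - 7*k - 12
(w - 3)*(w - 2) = w^2 - 5*w + 6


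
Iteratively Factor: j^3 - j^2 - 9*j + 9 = (j + 3)*(j^2 - 4*j + 3) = (j - 3)*(j + 3)*(j - 1)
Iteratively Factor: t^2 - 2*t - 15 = (t - 5)*(t + 3)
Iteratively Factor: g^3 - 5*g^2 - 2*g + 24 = (g - 4)*(g^2 - g - 6) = (g - 4)*(g - 3)*(g + 2)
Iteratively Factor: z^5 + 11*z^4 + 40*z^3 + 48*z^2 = (z + 3)*(z^4 + 8*z^3 + 16*z^2) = z*(z + 3)*(z^3 + 8*z^2 + 16*z) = z^2*(z + 3)*(z^2 + 8*z + 16) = z^2*(z + 3)*(z + 4)*(z + 4)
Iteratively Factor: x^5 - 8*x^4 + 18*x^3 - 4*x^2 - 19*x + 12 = (x - 3)*(x^4 - 5*x^3 + 3*x^2 + 5*x - 4) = (x - 3)*(x - 1)*(x^3 - 4*x^2 - x + 4) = (x - 3)*(x - 1)*(x + 1)*(x^2 - 5*x + 4) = (x - 4)*(x - 3)*(x - 1)*(x + 1)*(x - 1)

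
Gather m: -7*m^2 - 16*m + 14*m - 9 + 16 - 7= -7*m^2 - 2*m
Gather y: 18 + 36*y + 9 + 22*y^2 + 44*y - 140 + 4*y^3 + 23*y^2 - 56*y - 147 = 4*y^3 + 45*y^2 + 24*y - 260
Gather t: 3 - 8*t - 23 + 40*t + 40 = 32*t + 20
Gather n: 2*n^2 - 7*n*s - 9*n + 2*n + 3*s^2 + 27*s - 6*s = 2*n^2 + n*(-7*s - 7) + 3*s^2 + 21*s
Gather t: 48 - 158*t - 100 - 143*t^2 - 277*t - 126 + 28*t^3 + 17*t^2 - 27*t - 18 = 28*t^3 - 126*t^2 - 462*t - 196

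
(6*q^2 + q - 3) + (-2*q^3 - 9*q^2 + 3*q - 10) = -2*q^3 - 3*q^2 + 4*q - 13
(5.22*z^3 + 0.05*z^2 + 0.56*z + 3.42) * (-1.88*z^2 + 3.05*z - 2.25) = -9.8136*z^5 + 15.827*z^4 - 12.6453*z^3 - 4.8341*z^2 + 9.171*z - 7.695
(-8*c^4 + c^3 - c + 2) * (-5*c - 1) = 40*c^5 + 3*c^4 - c^3 + 5*c^2 - 9*c - 2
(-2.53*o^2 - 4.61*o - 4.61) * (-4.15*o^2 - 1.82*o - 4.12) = 10.4995*o^4 + 23.7361*o^3 + 37.9453*o^2 + 27.3834*o + 18.9932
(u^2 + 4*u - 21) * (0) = 0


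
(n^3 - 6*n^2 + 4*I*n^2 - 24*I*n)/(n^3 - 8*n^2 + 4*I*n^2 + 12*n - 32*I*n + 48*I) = n/(n - 2)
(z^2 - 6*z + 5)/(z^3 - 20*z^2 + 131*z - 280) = (z - 1)/(z^2 - 15*z + 56)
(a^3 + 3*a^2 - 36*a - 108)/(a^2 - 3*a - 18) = a + 6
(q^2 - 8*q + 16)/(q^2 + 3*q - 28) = (q - 4)/(q + 7)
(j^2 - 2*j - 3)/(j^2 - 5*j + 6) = (j + 1)/(j - 2)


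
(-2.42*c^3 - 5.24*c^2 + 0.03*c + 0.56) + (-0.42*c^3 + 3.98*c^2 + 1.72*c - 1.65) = -2.84*c^3 - 1.26*c^2 + 1.75*c - 1.09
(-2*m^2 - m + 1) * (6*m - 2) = -12*m^3 - 2*m^2 + 8*m - 2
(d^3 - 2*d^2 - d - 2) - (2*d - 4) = d^3 - 2*d^2 - 3*d + 2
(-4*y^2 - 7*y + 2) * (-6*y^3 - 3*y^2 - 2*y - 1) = 24*y^5 + 54*y^4 + 17*y^3 + 12*y^2 + 3*y - 2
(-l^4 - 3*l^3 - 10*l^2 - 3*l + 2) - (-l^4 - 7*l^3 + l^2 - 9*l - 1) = 4*l^3 - 11*l^2 + 6*l + 3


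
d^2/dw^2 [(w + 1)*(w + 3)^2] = 6*w + 14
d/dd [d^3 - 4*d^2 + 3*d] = 3*d^2 - 8*d + 3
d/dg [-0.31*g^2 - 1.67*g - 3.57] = -0.62*g - 1.67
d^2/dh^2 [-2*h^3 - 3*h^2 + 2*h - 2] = -12*h - 6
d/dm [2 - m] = -1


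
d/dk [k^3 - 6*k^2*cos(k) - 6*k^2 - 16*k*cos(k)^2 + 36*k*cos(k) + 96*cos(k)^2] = 6*k^2*sin(k) + 3*k^2 - 36*k*sin(k) + 16*k*sin(2*k) - 12*k*cos(k) - 12*k - 96*sin(2*k) - 16*cos(k)^2 + 36*cos(k)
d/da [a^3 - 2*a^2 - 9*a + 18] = 3*a^2 - 4*a - 9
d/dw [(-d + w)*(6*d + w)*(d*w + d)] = d*(-6*d^2 + 10*d*w + 5*d + 3*w^2 + 2*w)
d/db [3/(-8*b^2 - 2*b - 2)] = 3*(8*b + 1)/(2*(4*b^2 + b + 1)^2)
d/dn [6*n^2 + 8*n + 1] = 12*n + 8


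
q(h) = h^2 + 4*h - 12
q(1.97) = -0.24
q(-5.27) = -5.31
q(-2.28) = -15.92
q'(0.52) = 5.04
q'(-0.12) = 3.76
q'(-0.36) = 3.28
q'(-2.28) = -0.56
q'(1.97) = 7.94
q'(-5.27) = -6.54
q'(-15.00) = -26.00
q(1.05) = -6.70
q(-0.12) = -12.47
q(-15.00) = 153.00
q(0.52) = -9.65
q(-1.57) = -15.82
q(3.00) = 9.00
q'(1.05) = 6.10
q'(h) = 2*h + 4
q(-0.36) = -13.31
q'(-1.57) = 0.86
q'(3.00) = 10.00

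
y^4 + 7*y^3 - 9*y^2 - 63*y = y*(y - 3)*(y + 3)*(y + 7)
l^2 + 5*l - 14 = (l - 2)*(l + 7)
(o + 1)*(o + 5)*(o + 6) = o^3 + 12*o^2 + 41*o + 30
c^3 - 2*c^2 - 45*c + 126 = (c - 6)*(c - 3)*(c + 7)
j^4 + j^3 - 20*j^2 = j^2*(j - 4)*(j + 5)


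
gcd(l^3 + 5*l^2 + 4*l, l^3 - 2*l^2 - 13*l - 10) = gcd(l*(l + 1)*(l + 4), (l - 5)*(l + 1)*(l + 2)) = l + 1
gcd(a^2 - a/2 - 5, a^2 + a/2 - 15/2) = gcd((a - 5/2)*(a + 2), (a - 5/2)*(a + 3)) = a - 5/2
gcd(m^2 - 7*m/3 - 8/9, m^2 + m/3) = m + 1/3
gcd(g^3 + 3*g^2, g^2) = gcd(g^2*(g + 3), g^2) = g^2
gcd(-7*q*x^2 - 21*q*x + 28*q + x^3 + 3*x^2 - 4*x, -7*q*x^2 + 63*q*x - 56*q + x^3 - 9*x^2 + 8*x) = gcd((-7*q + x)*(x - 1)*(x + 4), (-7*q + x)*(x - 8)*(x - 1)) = -7*q*x + 7*q + x^2 - x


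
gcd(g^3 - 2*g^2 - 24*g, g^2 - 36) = g - 6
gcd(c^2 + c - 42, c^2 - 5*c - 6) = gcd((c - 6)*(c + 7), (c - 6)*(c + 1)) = c - 6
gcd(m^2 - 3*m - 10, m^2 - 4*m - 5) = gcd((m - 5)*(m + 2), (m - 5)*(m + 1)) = m - 5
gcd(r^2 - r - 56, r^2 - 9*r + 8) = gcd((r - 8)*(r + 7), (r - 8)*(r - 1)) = r - 8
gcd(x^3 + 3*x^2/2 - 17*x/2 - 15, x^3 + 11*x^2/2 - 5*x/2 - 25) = x + 5/2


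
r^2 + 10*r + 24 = (r + 4)*(r + 6)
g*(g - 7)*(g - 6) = g^3 - 13*g^2 + 42*g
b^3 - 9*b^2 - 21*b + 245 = (b - 7)^2*(b + 5)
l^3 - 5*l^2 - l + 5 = (l - 5)*(l - 1)*(l + 1)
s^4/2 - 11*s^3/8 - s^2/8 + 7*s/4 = s*(s/2 + 1/2)*(s - 2)*(s - 7/4)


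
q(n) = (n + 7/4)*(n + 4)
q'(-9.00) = -12.25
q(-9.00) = 36.25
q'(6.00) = 17.75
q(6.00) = 77.50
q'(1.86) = 9.47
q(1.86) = 21.15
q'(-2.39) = 0.97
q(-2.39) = -1.03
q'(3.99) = 13.73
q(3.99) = 45.86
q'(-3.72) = -1.69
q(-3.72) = -0.55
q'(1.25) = 8.25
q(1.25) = 15.75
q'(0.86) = 7.47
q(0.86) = 12.68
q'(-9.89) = -14.03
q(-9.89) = 47.94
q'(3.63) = 13.01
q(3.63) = 41.05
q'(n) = 2*n + 23/4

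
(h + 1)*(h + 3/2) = h^2 + 5*h/2 + 3/2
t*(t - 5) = t^2 - 5*t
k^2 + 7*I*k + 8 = (k - I)*(k + 8*I)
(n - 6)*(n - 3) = n^2 - 9*n + 18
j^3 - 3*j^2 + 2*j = j*(j - 2)*(j - 1)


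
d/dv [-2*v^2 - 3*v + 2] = -4*v - 3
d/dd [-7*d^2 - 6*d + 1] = -14*d - 6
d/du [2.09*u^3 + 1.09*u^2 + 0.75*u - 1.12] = 6.27*u^2 + 2.18*u + 0.75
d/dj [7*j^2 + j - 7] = 14*j + 1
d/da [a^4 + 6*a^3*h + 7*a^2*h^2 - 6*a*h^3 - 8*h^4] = 4*a^3 + 18*a^2*h + 14*a*h^2 - 6*h^3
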